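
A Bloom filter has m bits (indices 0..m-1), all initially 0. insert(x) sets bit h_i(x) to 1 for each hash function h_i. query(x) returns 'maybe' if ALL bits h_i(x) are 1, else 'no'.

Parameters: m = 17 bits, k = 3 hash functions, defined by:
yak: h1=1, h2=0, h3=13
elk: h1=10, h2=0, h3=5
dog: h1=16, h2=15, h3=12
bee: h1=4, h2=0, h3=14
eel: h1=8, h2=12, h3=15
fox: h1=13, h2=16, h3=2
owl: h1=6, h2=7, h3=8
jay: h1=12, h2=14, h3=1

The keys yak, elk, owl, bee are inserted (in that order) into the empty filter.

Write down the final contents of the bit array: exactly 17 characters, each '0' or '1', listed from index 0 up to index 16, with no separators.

Answer: 11001111101001100

Derivation:
Start: bits=00000000000000000
After insert 'yak': sets bits 0 1 13 -> bits=11000000000001000
After insert 'elk': sets bits 0 5 10 -> bits=11000100001001000
After insert 'owl': sets bits 6 7 8 -> bits=11000111101001000
After insert 'bee': sets bits 0 4 14 -> bits=11001111101001100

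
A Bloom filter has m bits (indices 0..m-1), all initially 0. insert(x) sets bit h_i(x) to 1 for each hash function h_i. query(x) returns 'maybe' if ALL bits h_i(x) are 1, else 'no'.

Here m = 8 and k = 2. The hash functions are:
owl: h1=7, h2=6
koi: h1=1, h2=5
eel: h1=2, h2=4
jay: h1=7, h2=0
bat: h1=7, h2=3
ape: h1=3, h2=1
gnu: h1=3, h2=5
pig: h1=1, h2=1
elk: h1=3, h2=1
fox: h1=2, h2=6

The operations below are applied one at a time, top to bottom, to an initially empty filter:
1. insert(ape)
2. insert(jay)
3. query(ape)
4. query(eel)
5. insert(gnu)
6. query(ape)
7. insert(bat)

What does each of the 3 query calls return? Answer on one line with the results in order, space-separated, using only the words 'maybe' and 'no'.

Answer: maybe no maybe

Derivation:
Start: bits=00000000
Op 1: insert ape -> sets bits 1 3 -> bits=01010000
Op 2: insert jay -> sets bits 0 7 -> bits=11010001
Op 3: query ape -> checks bit1=1, bit3=1 (all 1) -> maybe
Op 4: query eel -> checks bit2=0, bit4=0 (has a 0) -> no
Op 5: insert gnu -> sets bits 3 5 -> bits=11010101
Op 6: query ape -> checks bit1=1, bit3=1 (all 1) -> maybe
Op 7: insert bat -> sets bits 3 7 -> bits=11010101
Query results in order: maybe no maybe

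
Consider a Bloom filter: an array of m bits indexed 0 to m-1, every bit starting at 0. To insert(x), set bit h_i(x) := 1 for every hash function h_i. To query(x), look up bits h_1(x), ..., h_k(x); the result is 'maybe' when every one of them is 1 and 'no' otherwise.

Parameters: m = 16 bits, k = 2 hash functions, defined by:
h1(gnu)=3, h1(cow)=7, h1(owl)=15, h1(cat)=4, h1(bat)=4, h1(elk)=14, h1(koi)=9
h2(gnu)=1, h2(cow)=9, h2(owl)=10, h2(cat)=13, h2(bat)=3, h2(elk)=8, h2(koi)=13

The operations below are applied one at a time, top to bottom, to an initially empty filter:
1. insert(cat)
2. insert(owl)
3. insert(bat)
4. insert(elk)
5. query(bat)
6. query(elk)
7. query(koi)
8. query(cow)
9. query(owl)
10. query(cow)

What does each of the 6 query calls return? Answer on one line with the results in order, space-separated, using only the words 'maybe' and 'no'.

Answer: maybe maybe no no maybe no

Derivation:
Start: bits=0000000000000000
Op 1: insert cat -> sets bits 4 13 -> bits=0000100000000100
Op 2: insert owl -> sets bits 10 15 -> bits=0000100000100101
Op 3: insert bat -> sets bits 3 4 -> bits=0001100000100101
Op 4: insert elk -> sets bits 8 14 -> bits=0001100010100111
Op 5: query bat -> checks bit3=1, bit4=1 (all 1) -> maybe
Op 6: query elk -> checks bit8=1, bit14=1 (all 1) -> maybe
Op 7: query koi -> checks bit9=0, bit13=1 (has a 0) -> no
Op 8: query cow -> checks bit7=0, bit9=0 (has a 0) -> no
Op 9: query owl -> checks bit10=1, bit15=1 (all 1) -> maybe
Op 10: query cow -> checks bit7=0, bit9=0 (has a 0) -> no
Query results in order: maybe maybe no no maybe no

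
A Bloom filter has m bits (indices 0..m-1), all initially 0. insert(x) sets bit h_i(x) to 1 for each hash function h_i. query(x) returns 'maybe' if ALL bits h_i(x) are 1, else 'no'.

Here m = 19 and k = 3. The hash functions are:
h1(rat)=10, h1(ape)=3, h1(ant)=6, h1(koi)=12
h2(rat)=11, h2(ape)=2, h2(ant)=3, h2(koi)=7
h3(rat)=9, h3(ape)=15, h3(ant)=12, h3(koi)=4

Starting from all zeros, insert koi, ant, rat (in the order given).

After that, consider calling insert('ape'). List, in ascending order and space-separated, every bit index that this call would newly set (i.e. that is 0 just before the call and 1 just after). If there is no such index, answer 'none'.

Answer: 2 15

Derivation:
Start: bits=0000000000000000000
After insert 'koi': sets bits 4 7 12 -> bits=0000100100001000000
After insert 'ant': sets bits 3 6 12 -> bits=0001101100001000000
After insert 'rat': sets bits 9 10 11 -> bits=0001101101111000000
insert 'ape' would touch bits 2 3 15; currently bit2=0, bit3=1, bit15=0
Bits that are 0 among those (would change 0->1): 2 15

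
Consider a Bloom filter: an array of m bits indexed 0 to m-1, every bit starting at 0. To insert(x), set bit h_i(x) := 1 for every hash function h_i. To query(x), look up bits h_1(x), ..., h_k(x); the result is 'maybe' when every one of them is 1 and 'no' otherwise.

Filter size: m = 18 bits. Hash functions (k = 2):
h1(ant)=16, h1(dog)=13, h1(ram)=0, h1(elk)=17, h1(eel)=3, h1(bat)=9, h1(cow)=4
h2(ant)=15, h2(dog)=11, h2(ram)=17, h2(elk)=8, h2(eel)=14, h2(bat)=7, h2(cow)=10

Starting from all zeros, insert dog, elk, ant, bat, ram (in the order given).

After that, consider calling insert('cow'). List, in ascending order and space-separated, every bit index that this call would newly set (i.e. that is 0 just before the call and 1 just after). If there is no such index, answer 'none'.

Answer: 4 10

Derivation:
Start: bits=000000000000000000
After insert 'dog': sets bits 11 13 -> bits=000000000001010000
After insert 'elk': sets bits 8 17 -> bits=000000001001010001
After insert 'ant': sets bits 15 16 -> bits=000000001001010111
After insert 'bat': sets bits 7 9 -> bits=000000011101010111
After insert 'ram': sets bits 0 17 -> bits=100000011101010111
insert 'cow' would touch bits 4 10; currently bit4=0, bit10=0
Bits that are 0 among those (would change 0->1): 4 10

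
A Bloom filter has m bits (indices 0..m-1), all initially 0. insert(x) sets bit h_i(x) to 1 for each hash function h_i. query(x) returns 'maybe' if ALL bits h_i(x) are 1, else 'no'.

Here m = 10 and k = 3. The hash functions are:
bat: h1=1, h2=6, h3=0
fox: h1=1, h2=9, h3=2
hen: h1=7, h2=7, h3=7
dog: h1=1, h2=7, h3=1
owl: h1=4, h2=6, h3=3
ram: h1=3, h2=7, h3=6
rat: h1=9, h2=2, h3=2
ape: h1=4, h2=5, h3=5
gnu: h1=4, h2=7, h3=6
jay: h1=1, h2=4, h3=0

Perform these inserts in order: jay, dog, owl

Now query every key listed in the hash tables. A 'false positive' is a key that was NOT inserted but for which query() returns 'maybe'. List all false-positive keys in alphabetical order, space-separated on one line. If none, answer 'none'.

Answer: bat gnu hen ram

Derivation:
Start: bits=0000000000
After insert 'jay': sets bits 0 1 4 -> bits=1100100000
After insert 'dog': sets bits 1 7 -> bits=1100100100
After insert 'owl': sets bits 3 4 6 -> bits=1101101100
Not inserted: ape bat fox gnu hen ram rat — query each against bits=1101101100:
query ape: checks bit4=1, bit5=0 (has a 0) -> no => not a false positive
query bat: checks bit0=1, bit1=1, bit6=1 (all 1) -> maybe => FALSE POSITIVE
query fox: checks bit1=1, bit2=0, bit9=0 (has a 0) -> no => not a false positive
query gnu: checks bit4=1, bit6=1, bit7=1 (all 1) -> maybe => FALSE POSITIVE
query hen: checks bit7=1 (all 1) -> maybe => FALSE POSITIVE
query ram: checks bit3=1, bit6=1, bit7=1 (all 1) -> maybe => FALSE POSITIVE
query rat: checks bit2=0, bit9=0 (has a 0) -> no => not a false positive
False positives (alphabetical): bat gnu hen ram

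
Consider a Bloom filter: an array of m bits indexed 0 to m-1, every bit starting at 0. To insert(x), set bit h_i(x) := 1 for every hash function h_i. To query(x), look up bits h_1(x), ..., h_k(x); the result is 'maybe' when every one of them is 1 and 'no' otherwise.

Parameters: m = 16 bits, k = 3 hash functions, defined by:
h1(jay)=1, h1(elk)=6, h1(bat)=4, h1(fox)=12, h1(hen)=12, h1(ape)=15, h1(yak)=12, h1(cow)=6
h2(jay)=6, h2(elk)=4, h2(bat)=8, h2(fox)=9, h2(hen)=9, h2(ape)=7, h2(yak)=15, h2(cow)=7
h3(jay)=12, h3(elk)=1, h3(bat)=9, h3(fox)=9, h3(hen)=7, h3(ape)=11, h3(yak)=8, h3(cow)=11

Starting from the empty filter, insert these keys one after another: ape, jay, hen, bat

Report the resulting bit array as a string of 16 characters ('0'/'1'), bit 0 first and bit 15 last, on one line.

Answer: 0100101111011001

Derivation:
Start: bits=0000000000000000
After insert 'ape': sets bits 7 11 15 -> bits=0000000100010001
After insert 'jay': sets bits 1 6 12 -> bits=0100001100011001
After insert 'hen': sets bits 7 9 12 -> bits=0100001101011001
After insert 'bat': sets bits 4 8 9 -> bits=0100101111011001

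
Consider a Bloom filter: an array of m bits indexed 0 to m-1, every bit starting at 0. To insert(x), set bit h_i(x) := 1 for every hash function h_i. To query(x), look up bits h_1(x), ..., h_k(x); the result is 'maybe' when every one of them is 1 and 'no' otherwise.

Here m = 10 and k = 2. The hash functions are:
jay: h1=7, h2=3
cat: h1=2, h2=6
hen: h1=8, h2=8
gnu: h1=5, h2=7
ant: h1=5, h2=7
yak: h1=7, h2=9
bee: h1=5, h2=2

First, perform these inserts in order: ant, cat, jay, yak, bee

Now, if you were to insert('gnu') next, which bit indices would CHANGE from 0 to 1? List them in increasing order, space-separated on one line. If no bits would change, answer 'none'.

Start: bits=0000000000
After insert 'ant': sets bits 5 7 -> bits=0000010100
After insert 'cat': sets bits 2 6 -> bits=0010011100
After insert 'jay': sets bits 3 7 -> bits=0011011100
After insert 'yak': sets bits 7 9 -> bits=0011011101
After insert 'bee': sets bits 2 5 -> bits=0011011101
insert 'gnu' would touch bits 5 7; currently bit5=1, bit7=1
Bits that are 0 among those (would change 0->1): none

Answer: none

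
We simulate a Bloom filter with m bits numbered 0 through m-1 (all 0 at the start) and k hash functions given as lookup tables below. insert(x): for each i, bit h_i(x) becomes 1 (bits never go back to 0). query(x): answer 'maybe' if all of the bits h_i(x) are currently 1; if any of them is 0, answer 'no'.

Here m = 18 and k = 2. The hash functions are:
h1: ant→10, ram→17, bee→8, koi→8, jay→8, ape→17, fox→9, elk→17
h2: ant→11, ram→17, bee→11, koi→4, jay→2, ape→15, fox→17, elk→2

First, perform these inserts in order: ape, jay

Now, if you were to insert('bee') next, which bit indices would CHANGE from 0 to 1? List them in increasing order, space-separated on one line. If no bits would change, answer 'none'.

Start: bits=000000000000000000
After insert 'ape': sets bits 15 17 -> bits=000000000000000101
After insert 'jay': sets bits 2 8 -> bits=001000001000000101
insert 'bee' would touch bits 8 11; currently bit8=1, bit11=0
Bits that are 0 among those (would change 0->1): 11

Answer: 11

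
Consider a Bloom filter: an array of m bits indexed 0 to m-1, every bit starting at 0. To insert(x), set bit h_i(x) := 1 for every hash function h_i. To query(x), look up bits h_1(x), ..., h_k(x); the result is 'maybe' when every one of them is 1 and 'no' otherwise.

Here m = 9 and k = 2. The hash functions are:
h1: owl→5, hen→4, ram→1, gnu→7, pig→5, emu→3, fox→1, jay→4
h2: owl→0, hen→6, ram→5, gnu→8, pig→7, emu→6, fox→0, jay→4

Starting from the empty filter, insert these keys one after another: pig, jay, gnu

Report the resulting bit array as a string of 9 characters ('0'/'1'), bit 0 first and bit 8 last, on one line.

Answer: 000011011

Derivation:
Start: bits=000000000
After insert 'pig': sets bits 5 7 -> bits=000001010
After insert 'jay': sets bits 4 -> bits=000011010
After insert 'gnu': sets bits 7 8 -> bits=000011011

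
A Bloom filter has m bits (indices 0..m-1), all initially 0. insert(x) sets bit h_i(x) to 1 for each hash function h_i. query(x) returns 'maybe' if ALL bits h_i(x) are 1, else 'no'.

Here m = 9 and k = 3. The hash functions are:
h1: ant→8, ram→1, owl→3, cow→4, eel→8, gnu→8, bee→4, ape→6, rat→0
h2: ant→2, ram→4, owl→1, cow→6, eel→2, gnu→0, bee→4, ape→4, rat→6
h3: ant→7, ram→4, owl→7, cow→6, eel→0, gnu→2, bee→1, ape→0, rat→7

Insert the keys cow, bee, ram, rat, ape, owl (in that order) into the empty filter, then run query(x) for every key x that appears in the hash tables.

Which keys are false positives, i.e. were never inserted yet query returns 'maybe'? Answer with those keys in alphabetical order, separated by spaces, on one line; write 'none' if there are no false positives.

Start: bits=000000000
After insert 'cow': sets bits 4 6 -> bits=000010100
After insert 'bee': sets bits 1 4 -> bits=010010100
After insert 'ram': sets bits 1 4 -> bits=010010100
After insert 'rat': sets bits 0 6 7 -> bits=110010110
After insert 'ape': sets bits 0 4 6 -> bits=110010110
After insert 'owl': sets bits 1 3 7 -> bits=110110110
Not inserted: ant eel gnu — query each against bits=110110110:
query ant: checks bit2=0, bit7=1, bit8=0 (has a 0) -> no => not a false positive
query eel: checks bit0=1, bit2=0, bit8=0 (has a 0) -> no => not a false positive
query gnu: checks bit0=1, bit2=0, bit8=0 (has a 0) -> no => not a false positive
False positives (alphabetical): none

Answer: none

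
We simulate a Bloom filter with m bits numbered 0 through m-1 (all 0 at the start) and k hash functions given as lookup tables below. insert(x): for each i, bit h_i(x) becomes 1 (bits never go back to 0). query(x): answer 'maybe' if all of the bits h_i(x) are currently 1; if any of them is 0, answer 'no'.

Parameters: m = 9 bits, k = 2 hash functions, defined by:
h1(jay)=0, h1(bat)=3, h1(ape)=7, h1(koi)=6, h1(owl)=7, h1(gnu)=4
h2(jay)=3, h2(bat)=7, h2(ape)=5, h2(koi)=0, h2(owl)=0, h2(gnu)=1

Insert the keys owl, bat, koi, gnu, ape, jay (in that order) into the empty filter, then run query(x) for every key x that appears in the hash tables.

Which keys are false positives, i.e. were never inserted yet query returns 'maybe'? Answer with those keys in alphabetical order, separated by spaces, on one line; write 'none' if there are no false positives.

Start: bits=000000000
After insert 'owl': sets bits 0 7 -> bits=100000010
After insert 'bat': sets bits 3 7 -> bits=100100010
After insert 'koi': sets bits 0 6 -> bits=100100110
After insert 'gnu': sets bits 1 4 -> bits=110110110
After insert 'ape': sets bits 5 7 -> bits=110111110
After insert 'jay': sets bits 0 3 -> bits=110111110
Not inserted: (none) — query each against bits=110111110:
False positives (alphabetical): none

Answer: none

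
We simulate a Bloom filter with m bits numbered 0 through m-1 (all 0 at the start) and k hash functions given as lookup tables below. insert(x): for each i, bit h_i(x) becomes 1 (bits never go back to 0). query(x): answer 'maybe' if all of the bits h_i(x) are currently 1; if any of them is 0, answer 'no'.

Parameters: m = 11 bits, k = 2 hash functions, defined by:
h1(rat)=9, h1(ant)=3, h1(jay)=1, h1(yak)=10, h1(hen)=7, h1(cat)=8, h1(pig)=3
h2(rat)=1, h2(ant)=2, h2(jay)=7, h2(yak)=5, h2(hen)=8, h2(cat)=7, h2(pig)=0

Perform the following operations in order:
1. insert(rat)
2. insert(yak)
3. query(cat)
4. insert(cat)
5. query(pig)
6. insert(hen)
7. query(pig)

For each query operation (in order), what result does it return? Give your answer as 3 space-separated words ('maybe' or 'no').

Answer: no no no

Derivation:
Start: bits=00000000000
Op 1: insert rat -> sets bits 1 9 -> bits=01000000010
Op 2: insert yak -> sets bits 5 10 -> bits=01000100011
Op 3: query cat -> checks bit7=0, bit8=0 (has a 0) -> no
Op 4: insert cat -> sets bits 7 8 -> bits=01000101111
Op 5: query pig -> checks bit0=0, bit3=0 (has a 0) -> no
Op 6: insert hen -> sets bits 7 8 -> bits=01000101111
Op 7: query pig -> checks bit0=0, bit3=0 (has a 0) -> no
Query results in order: no no no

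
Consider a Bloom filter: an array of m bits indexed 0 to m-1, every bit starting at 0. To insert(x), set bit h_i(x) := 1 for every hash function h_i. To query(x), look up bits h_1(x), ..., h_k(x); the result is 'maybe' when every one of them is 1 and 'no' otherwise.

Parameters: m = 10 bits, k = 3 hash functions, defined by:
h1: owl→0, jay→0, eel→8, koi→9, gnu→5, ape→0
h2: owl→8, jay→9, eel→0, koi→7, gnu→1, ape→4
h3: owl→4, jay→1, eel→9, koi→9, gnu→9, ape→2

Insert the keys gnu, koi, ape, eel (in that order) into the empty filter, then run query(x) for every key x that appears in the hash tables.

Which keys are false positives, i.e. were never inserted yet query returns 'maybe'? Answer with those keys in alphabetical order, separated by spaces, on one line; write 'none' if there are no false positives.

Start: bits=0000000000
After insert 'gnu': sets bits 1 5 9 -> bits=0100010001
After insert 'koi': sets bits 7 9 -> bits=0100010101
After insert 'ape': sets bits 0 2 4 -> bits=1110110101
After insert 'eel': sets bits 0 8 9 -> bits=1110110111
Not inserted: jay owl — query each against bits=1110110111:
query jay: checks bit0=1, bit1=1, bit9=1 (all 1) -> maybe => FALSE POSITIVE
query owl: checks bit0=1, bit4=1, bit8=1 (all 1) -> maybe => FALSE POSITIVE
False positives (alphabetical): jay owl

Answer: jay owl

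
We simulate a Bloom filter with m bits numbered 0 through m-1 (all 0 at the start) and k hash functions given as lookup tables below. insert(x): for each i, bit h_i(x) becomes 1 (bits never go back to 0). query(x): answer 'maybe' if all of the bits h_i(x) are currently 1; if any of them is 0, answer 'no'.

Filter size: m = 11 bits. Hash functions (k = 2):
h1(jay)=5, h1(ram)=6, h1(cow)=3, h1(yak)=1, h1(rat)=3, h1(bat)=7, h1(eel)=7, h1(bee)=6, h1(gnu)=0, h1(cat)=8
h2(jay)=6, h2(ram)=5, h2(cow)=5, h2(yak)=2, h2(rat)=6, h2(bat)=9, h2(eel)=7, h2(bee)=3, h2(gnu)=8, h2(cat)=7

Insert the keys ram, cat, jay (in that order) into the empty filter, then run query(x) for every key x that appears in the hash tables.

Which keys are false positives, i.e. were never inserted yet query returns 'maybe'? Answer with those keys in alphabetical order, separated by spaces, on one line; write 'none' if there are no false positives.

Answer: eel

Derivation:
Start: bits=00000000000
After insert 'ram': sets bits 5 6 -> bits=00000110000
After insert 'cat': sets bits 7 8 -> bits=00000111100
After insert 'jay': sets bits 5 6 -> bits=00000111100
Not inserted: bat bee cow eel gnu rat yak — query each against bits=00000111100:
query bat: checks bit7=1, bit9=0 (has a 0) -> no => not a false positive
query bee: checks bit3=0, bit6=1 (has a 0) -> no => not a false positive
query cow: checks bit3=0, bit5=1 (has a 0) -> no => not a false positive
query eel: checks bit7=1 (all 1) -> maybe => FALSE POSITIVE
query gnu: checks bit0=0, bit8=1 (has a 0) -> no => not a false positive
query rat: checks bit3=0, bit6=1 (has a 0) -> no => not a false positive
query yak: checks bit1=0, bit2=0 (has a 0) -> no => not a false positive
False positives (alphabetical): eel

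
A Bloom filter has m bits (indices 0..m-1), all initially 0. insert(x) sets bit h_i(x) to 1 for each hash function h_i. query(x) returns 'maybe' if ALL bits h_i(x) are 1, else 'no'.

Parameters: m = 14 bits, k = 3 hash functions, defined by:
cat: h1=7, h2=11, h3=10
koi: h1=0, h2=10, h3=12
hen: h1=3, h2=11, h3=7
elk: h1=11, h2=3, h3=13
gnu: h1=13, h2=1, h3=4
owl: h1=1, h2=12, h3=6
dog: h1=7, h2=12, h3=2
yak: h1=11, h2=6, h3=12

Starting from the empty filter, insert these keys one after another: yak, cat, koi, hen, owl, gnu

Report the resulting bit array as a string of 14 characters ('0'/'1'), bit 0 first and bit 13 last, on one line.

Answer: 11011011001111

Derivation:
Start: bits=00000000000000
After insert 'yak': sets bits 6 11 12 -> bits=00000010000110
After insert 'cat': sets bits 7 10 11 -> bits=00000011001110
After insert 'koi': sets bits 0 10 12 -> bits=10000011001110
After insert 'hen': sets bits 3 7 11 -> bits=10010011001110
After insert 'owl': sets bits 1 6 12 -> bits=11010011001110
After insert 'gnu': sets bits 1 4 13 -> bits=11011011001111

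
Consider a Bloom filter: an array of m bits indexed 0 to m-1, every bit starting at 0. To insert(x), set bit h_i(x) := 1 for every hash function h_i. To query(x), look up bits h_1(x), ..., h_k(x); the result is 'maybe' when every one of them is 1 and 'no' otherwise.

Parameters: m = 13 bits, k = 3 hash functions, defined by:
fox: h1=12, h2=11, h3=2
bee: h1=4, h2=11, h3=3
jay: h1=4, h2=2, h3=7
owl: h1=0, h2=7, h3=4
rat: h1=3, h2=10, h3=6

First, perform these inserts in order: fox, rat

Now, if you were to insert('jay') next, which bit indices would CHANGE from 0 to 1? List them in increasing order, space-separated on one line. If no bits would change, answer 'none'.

Start: bits=0000000000000
After insert 'fox': sets bits 2 11 12 -> bits=0010000000011
After insert 'rat': sets bits 3 6 10 -> bits=0011001000111
insert 'jay' would touch bits 2 4 7; currently bit2=1, bit4=0, bit7=0
Bits that are 0 among those (would change 0->1): 4 7

Answer: 4 7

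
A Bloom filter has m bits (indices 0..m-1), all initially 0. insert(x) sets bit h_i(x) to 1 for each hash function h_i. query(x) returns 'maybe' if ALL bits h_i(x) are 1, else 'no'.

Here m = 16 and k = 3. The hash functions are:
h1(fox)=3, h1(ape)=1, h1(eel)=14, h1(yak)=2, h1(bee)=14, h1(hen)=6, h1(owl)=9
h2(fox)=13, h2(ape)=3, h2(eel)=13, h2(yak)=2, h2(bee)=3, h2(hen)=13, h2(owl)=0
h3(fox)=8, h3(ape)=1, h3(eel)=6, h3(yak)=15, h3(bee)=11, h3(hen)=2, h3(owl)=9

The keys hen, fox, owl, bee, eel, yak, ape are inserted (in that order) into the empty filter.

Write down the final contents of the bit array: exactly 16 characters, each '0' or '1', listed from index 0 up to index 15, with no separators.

Answer: 1111001011010111

Derivation:
Start: bits=0000000000000000
After insert 'hen': sets bits 2 6 13 -> bits=0010001000000100
After insert 'fox': sets bits 3 8 13 -> bits=0011001010000100
After insert 'owl': sets bits 0 9 -> bits=1011001011000100
After insert 'bee': sets bits 3 11 14 -> bits=1011001011010110
After insert 'eel': sets bits 6 13 14 -> bits=1011001011010110
After insert 'yak': sets bits 2 15 -> bits=1011001011010111
After insert 'ape': sets bits 1 3 -> bits=1111001011010111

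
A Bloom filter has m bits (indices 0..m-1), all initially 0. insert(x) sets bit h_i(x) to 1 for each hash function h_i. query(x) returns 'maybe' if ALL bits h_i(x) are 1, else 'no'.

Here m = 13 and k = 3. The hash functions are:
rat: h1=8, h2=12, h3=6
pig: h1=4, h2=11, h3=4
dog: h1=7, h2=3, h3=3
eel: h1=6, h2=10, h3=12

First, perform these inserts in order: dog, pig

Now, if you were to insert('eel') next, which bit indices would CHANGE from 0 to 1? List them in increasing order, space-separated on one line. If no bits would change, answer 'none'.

Start: bits=0000000000000
After insert 'dog': sets bits 3 7 -> bits=0001000100000
After insert 'pig': sets bits 4 11 -> bits=0001100100010
insert 'eel' would touch bits 6 10 12; currently bit6=0, bit10=0, bit12=0
Bits that are 0 among those (would change 0->1): 6 10 12

Answer: 6 10 12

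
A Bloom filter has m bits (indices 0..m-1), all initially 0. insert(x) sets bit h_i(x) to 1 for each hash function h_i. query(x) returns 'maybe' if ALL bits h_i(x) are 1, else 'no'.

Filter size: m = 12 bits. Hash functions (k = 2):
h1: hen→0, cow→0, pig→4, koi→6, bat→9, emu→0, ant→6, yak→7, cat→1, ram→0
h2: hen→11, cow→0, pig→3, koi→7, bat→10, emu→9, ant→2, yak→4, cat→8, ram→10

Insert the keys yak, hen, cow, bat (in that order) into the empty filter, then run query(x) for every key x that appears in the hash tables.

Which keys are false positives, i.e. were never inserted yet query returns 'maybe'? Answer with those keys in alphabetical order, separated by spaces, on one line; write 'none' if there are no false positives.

Answer: emu ram

Derivation:
Start: bits=000000000000
After insert 'yak': sets bits 4 7 -> bits=000010010000
After insert 'hen': sets bits 0 11 -> bits=100010010001
After insert 'cow': sets bits 0 -> bits=100010010001
After insert 'bat': sets bits 9 10 -> bits=100010010111
Not inserted: ant cat emu koi pig ram — query each against bits=100010010111:
query ant: checks bit2=0, bit6=0 (has a 0) -> no => not a false positive
query cat: checks bit1=0, bit8=0 (has a 0) -> no => not a false positive
query emu: checks bit0=1, bit9=1 (all 1) -> maybe => FALSE POSITIVE
query koi: checks bit6=0, bit7=1 (has a 0) -> no => not a false positive
query pig: checks bit3=0, bit4=1 (has a 0) -> no => not a false positive
query ram: checks bit0=1, bit10=1 (all 1) -> maybe => FALSE POSITIVE
False positives (alphabetical): emu ram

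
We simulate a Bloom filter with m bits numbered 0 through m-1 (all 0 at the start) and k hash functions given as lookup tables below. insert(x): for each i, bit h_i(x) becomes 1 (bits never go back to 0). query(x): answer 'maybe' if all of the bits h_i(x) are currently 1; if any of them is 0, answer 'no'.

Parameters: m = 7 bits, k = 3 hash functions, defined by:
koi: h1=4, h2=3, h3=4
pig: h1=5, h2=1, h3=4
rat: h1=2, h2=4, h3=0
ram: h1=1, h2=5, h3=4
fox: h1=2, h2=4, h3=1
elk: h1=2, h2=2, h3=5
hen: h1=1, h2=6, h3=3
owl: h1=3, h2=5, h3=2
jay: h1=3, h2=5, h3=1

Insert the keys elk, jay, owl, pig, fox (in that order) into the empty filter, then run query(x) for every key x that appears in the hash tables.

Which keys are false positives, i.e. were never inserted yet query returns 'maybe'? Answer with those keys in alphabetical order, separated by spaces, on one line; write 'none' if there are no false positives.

Answer: koi ram

Derivation:
Start: bits=0000000
After insert 'elk': sets bits 2 5 -> bits=0010010
After insert 'jay': sets bits 1 3 5 -> bits=0111010
After insert 'owl': sets bits 2 3 5 -> bits=0111010
After insert 'pig': sets bits 1 4 5 -> bits=0111110
After insert 'fox': sets bits 1 2 4 -> bits=0111110
Not inserted: hen koi ram rat — query each against bits=0111110:
query hen: checks bit1=1, bit3=1, bit6=0 (has a 0) -> no => not a false positive
query koi: checks bit3=1, bit4=1 (all 1) -> maybe => FALSE POSITIVE
query ram: checks bit1=1, bit4=1, bit5=1 (all 1) -> maybe => FALSE POSITIVE
query rat: checks bit0=0, bit2=1, bit4=1 (has a 0) -> no => not a false positive
False positives (alphabetical): koi ram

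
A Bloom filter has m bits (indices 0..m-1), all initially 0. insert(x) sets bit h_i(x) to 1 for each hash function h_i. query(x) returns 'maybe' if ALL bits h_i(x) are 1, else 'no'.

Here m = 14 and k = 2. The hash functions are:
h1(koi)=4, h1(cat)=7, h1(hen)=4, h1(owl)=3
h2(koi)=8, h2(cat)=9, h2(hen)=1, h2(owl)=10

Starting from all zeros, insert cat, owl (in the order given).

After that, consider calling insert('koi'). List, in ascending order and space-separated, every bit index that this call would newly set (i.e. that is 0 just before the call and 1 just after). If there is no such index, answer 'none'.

Answer: 4 8

Derivation:
Start: bits=00000000000000
After insert 'cat': sets bits 7 9 -> bits=00000001010000
After insert 'owl': sets bits 3 10 -> bits=00010001011000
insert 'koi' would touch bits 4 8; currently bit4=0, bit8=0
Bits that are 0 among those (would change 0->1): 4 8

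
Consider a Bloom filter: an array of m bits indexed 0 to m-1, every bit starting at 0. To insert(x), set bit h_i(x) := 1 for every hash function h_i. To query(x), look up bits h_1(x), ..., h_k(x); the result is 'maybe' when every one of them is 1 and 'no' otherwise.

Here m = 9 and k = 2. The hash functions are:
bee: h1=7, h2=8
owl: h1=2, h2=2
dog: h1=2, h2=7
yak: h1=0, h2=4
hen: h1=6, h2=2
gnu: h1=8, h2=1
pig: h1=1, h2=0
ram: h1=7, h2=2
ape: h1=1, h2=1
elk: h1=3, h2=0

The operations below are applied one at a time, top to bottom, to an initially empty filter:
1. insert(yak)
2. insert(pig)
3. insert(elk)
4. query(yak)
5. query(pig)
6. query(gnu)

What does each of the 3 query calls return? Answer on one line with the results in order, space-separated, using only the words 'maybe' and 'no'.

Start: bits=000000000
Op 1: insert yak -> sets bits 0 4 -> bits=100010000
Op 2: insert pig -> sets bits 0 1 -> bits=110010000
Op 3: insert elk -> sets bits 0 3 -> bits=110110000
Op 4: query yak -> checks bit0=1, bit4=1 (all 1) -> maybe
Op 5: query pig -> checks bit0=1, bit1=1 (all 1) -> maybe
Op 6: query gnu -> checks bit1=1, bit8=0 (has a 0) -> no
Query results in order: maybe maybe no

Answer: maybe maybe no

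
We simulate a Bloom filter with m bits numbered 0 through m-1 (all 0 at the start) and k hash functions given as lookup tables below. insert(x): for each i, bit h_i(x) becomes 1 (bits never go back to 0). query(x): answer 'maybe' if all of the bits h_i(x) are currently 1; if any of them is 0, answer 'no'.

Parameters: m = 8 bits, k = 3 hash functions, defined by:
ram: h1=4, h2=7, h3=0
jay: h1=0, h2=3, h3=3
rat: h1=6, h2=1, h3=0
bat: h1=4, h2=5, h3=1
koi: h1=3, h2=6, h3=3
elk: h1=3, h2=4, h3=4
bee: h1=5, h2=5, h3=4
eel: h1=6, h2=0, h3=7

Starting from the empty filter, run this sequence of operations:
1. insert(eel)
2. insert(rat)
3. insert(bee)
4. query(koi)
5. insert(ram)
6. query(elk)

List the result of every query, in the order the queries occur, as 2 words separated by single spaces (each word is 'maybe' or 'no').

Start: bits=00000000
Op 1: insert eel -> sets bits 0 6 7 -> bits=10000011
Op 2: insert rat -> sets bits 0 1 6 -> bits=11000011
Op 3: insert bee -> sets bits 4 5 -> bits=11001111
Op 4: query koi -> checks bit3=0, bit6=1 (has a 0) -> no
Op 5: insert ram -> sets bits 0 4 7 -> bits=11001111
Op 6: query elk -> checks bit3=0, bit4=1 (has a 0) -> no
Query results in order: no no

Answer: no no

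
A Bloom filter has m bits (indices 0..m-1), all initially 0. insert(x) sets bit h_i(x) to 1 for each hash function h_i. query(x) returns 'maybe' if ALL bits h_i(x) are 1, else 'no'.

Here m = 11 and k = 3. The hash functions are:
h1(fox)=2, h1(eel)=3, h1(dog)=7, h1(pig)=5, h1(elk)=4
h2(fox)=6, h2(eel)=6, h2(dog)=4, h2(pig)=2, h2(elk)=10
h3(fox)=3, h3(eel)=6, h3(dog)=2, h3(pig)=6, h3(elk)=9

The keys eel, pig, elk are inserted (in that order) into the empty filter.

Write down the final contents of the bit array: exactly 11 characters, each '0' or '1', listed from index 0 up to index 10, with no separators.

Answer: 00111110011

Derivation:
Start: bits=00000000000
After insert 'eel': sets bits 3 6 -> bits=00010010000
After insert 'pig': sets bits 2 5 6 -> bits=00110110000
After insert 'elk': sets bits 4 9 10 -> bits=00111110011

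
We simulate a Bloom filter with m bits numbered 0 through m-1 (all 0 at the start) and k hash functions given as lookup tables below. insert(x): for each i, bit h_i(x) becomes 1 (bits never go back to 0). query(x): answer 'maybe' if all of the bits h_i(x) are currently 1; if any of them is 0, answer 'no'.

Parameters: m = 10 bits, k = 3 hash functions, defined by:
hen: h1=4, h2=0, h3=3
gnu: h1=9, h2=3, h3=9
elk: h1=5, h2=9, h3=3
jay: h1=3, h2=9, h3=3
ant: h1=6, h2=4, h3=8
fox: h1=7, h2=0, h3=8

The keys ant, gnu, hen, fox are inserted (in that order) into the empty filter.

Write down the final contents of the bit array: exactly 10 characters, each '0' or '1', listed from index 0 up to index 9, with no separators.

Start: bits=0000000000
After insert 'ant': sets bits 4 6 8 -> bits=0000101010
After insert 'gnu': sets bits 3 9 -> bits=0001101011
After insert 'hen': sets bits 0 3 4 -> bits=1001101011
After insert 'fox': sets bits 0 7 8 -> bits=1001101111

Answer: 1001101111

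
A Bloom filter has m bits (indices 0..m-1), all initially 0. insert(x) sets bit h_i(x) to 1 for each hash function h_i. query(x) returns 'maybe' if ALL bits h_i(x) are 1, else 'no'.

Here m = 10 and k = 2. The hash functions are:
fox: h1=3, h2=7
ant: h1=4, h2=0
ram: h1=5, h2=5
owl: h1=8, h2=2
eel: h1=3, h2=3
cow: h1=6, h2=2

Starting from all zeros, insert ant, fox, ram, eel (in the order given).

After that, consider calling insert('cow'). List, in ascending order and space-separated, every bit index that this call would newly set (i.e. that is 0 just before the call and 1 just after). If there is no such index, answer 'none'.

Start: bits=0000000000
After insert 'ant': sets bits 0 4 -> bits=1000100000
After insert 'fox': sets bits 3 7 -> bits=1001100100
After insert 'ram': sets bits 5 -> bits=1001110100
After insert 'eel': sets bits 3 -> bits=1001110100
insert 'cow' would touch bits 2 6; currently bit2=0, bit6=0
Bits that are 0 among those (would change 0->1): 2 6

Answer: 2 6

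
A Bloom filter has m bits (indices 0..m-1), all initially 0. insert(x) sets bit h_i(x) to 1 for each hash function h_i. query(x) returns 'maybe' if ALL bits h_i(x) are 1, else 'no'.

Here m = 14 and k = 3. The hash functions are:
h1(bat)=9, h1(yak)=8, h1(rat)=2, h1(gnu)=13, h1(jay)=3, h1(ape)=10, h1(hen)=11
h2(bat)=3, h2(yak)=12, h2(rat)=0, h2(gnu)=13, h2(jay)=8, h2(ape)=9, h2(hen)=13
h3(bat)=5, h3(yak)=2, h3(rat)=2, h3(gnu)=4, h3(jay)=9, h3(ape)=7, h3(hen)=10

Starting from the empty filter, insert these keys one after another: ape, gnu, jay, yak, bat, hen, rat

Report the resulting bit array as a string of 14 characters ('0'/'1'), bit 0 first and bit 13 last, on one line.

Start: bits=00000000000000
After insert 'ape': sets bits 7 9 10 -> bits=00000001011000
After insert 'gnu': sets bits 4 13 -> bits=00001001011001
After insert 'jay': sets bits 3 8 9 -> bits=00011001111001
After insert 'yak': sets bits 2 8 12 -> bits=00111001111011
After insert 'bat': sets bits 3 5 9 -> bits=00111101111011
After insert 'hen': sets bits 10 11 13 -> bits=00111101111111
After insert 'rat': sets bits 0 2 -> bits=10111101111111

Answer: 10111101111111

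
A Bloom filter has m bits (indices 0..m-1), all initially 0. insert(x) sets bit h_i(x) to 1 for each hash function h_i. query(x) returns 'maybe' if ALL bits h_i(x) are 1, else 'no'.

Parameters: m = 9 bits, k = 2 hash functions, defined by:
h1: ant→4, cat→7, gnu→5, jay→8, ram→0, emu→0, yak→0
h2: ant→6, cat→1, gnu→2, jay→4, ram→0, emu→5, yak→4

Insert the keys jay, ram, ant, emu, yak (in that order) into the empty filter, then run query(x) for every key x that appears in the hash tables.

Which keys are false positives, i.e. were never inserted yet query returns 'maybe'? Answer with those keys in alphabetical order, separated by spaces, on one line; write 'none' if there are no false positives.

Start: bits=000000000
After insert 'jay': sets bits 4 8 -> bits=000010001
After insert 'ram': sets bits 0 -> bits=100010001
After insert 'ant': sets bits 4 6 -> bits=100010101
After insert 'emu': sets bits 0 5 -> bits=100011101
After insert 'yak': sets bits 0 4 -> bits=100011101
Not inserted: cat gnu — query each against bits=100011101:
query cat: checks bit1=0, bit7=0 (has a 0) -> no => not a false positive
query gnu: checks bit2=0, bit5=1 (has a 0) -> no => not a false positive
False positives (alphabetical): none

Answer: none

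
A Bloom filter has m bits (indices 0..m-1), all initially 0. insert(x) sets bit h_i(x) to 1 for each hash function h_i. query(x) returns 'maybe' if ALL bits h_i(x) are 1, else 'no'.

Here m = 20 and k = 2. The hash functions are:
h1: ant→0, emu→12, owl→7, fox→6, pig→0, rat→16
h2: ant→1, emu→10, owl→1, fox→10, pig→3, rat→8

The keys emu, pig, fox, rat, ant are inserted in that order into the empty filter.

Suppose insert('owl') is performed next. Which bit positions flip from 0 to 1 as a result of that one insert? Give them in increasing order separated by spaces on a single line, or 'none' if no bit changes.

Start: bits=00000000000000000000
After insert 'emu': sets bits 10 12 -> bits=00000000001010000000
After insert 'pig': sets bits 0 3 -> bits=10010000001010000000
After insert 'fox': sets bits 6 10 -> bits=10010010001010000000
After insert 'rat': sets bits 8 16 -> bits=10010010101010001000
After insert 'ant': sets bits 0 1 -> bits=11010010101010001000
insert 'owl' would touch bits 1 7; currently bit1=1, bit7=0
Bits that are 0 among those (would change 0->1): 7

Answer: 7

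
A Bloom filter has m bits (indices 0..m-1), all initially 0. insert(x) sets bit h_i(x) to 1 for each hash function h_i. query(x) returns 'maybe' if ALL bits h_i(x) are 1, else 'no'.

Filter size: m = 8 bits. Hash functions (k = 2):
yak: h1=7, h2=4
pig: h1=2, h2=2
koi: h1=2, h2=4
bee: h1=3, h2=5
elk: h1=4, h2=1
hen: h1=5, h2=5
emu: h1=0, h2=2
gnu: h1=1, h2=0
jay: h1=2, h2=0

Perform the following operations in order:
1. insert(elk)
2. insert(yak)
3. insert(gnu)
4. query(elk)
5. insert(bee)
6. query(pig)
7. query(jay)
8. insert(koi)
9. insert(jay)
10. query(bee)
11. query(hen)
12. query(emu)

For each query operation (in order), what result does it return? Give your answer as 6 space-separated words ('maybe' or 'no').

Answer: maybe no no maybe maybe maybe

Derivation:
Start: bits=00000000
Op 1: insert elk -> sets bits 1 4 -> bits=01001000
Op 2: insert yak -> sets bits 4 7 -> bits=01001001
Op 3: insert gnu -> sets bits 0 1 -> bits=11001001
Op 4: query elk -> checks bit1=1, bit4=1 (all 1) -> maybe
Op 5: insert bee -> sets bits 3 5 -> bits=11011101
Op 6: query pig -> checks bit2=0 (has a 0) -> no
Op 7: query jay -> checks bit0=1, bit2=0 (has a 0) -> no
Op 8: insert koi -> sets bits 2 4 -> bits=11111101
Op 9: insert jay -> sets bits 0 2 -> bits=11111101
Op 10: query bee -> checks bit3=1, bit5=1 (all 1) -> maybe
Op 11: query hen -> checks bit5=1 (all 1) -> maybe
Op 12: query emu -> checks bit0=1, bit2=1 (all 1) -> maybe
Query results in order: maybe no no maybe maybe maybe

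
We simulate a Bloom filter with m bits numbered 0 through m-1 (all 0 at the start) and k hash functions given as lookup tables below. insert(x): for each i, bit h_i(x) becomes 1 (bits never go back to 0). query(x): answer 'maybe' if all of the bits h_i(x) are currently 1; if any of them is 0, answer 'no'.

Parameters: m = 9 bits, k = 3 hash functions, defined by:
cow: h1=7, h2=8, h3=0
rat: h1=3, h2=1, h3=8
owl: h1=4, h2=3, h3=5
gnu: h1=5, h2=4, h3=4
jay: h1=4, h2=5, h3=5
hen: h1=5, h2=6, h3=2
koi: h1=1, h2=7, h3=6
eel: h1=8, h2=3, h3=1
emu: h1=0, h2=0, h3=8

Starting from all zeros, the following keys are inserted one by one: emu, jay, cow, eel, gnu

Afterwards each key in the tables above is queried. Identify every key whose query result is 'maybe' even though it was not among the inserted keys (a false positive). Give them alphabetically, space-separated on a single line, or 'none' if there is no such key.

Start: bits=000000000
After insert 'emu': sets bits 0 8 -> bits=100000001
After insert 'jay': sets bits 4 5 -> bits=100011001
After insert 'cow': sets bits 0 7 8 -> bits=100011011
After insert 'eel': sets bits 1 3 8 -> bits=110111011
After insert 'gnu': sets bits 4 5 -> bits=110111011
Not inserted: hen koi owl rat — query each against bits=110111011:
query hen: checks bit2=0, bit5=1, bit6=0 (has a 0) -> no => not a false positive
query koi: checks bit1=1, bit6=0, bit7=1 (has a 0) -> no => not a false positive
query owl: checks bit3=1, bit4=1, bit5=1 (all 1) -> maybe => FALSE POSITIVE
query rat: checks bit1=1, bit3=1, bit8=1 (all 1) -> maybe => FALSE POSITIVE
False positives (alphabetical): owl rat

Answer: owl rat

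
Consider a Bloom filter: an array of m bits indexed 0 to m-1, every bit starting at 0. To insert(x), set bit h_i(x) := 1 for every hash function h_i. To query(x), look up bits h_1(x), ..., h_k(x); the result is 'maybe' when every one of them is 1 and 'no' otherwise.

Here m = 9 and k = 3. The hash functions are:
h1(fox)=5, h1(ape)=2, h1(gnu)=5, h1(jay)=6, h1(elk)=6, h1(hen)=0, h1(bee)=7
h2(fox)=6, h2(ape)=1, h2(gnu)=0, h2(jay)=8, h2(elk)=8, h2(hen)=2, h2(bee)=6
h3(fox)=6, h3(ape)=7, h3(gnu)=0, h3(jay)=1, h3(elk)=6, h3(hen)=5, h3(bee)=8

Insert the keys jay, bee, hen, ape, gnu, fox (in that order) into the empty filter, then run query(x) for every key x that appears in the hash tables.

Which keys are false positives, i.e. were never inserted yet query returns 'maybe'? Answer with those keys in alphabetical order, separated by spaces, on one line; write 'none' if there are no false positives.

Answer: elk

Derivation:
Start: bits=000000000
After insert 'jay': sets bits 1 6 8 -> bits=010000101
After insert 'bee': sets bits 6 7 8 -> bits=010000111
After insert 'hen': sets bits 0 2 5 -> bits=111001111
After insert 'ape': sets bits 1 2 7 -> bits=111001111
After insert 'gnu': sets bits 0 5 -> bits=111001111
After insert 'fox': sets bits 5 6 -> bits=111001111
Not inserted: elk — query each against bits=111001111:
query elk: checks bit6=1, bit8=1 (all 1) -> maybe => FALSE POSITIVE
False positives (alphabetical): elk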